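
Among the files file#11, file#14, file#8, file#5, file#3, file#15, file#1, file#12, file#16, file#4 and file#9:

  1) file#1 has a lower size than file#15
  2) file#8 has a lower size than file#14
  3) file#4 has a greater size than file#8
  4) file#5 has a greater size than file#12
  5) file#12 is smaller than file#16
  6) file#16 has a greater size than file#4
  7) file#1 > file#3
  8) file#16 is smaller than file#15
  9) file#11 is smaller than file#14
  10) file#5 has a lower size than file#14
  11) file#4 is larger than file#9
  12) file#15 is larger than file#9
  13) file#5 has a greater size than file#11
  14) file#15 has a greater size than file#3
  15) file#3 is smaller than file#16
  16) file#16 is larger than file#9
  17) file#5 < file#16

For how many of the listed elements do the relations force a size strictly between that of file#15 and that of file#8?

2

Chaining upward from file#8 reaches: file#4, file#16, file#14.
Chaining downward from file#15 reaches: file#11, file#9, file#12, file#5, file#3, file#4, file#16, file#1.
Strictly between file#8 and file#15 are those in both lists: file#4, file#16 — 2 elements.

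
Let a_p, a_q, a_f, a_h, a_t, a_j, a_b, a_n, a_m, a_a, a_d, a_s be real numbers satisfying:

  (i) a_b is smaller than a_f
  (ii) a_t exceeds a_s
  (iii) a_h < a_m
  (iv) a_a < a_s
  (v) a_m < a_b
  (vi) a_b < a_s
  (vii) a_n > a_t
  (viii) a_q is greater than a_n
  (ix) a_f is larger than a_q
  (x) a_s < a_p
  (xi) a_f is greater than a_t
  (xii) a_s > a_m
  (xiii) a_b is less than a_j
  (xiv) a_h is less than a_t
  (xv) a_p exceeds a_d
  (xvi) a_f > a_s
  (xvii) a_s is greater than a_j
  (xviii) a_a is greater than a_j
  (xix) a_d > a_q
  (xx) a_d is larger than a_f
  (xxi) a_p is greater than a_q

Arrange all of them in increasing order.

a_h < a_m < a_b < a_j < a_a < a_s < a_t < a_n < a_q < a_f < a_d < a_p

Each adjacent pair is fixed by a given relation: a_h < a_m; a_m < a_b; a_b < a_j; a_j < a_a; a_a < a_s; a_s < a_t; a_t < a_n; a_n < a_q; a_q < a_f; a_f < a_d; a_d < a_p. Chaining them end to end gives the full order.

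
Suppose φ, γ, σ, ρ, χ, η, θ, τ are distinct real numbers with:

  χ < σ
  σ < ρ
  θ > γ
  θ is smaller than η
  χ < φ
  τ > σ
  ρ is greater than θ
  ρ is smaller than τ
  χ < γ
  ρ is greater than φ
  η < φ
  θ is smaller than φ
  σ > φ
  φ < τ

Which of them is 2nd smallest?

γ

The consecutive relations fix a unique order: χ < γ < θ < η < φ < σ < ρ < τ.
The 2nd smallest is γ.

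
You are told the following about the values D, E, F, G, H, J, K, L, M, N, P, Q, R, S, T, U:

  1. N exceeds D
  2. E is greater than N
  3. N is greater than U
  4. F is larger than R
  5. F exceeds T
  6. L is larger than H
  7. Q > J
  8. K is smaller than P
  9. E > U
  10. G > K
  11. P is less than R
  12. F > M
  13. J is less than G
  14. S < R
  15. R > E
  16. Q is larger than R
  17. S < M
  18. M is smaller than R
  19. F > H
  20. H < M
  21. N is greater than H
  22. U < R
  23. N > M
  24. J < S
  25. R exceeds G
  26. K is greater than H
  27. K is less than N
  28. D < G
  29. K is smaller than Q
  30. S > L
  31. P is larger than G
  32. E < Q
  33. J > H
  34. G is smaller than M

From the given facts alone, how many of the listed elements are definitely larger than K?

8

The elements the relations force above K are G, P, M, N, E, R, Q, F — no chain reaches any other.
That is 8.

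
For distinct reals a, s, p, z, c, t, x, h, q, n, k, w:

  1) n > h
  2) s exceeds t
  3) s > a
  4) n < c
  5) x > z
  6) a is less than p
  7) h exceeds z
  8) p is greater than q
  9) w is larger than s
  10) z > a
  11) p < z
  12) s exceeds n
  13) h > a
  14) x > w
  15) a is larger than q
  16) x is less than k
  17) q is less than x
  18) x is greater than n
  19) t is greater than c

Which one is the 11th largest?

a

Chaining the given pairs: q < a < p < z < h < n < c < t < s < w < x < k.
Counting 11 from the largest end gives a.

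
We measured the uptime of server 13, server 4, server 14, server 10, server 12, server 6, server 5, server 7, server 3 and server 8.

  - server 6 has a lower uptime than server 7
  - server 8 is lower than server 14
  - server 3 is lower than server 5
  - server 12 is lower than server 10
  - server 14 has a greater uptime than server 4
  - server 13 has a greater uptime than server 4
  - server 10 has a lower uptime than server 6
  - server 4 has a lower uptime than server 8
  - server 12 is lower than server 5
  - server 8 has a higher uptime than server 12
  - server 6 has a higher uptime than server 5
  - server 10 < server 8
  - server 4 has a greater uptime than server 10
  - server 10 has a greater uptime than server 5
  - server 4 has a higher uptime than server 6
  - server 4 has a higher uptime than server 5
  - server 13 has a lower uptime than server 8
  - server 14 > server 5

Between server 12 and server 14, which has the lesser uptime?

Link the given pairs in sequence: server 12 < server 5; server 5 < server 10; server 10 < server 6; server 6 < server 4; server 4 < server 13; server 13 < server 8; server 8 < server 14.
Together: server 12 < server 5 < server 10 < server 6 < server 4 < server 13 < server 8 < server 14.
So server 12 < server 14; server 12 is the lower of the two.

server 12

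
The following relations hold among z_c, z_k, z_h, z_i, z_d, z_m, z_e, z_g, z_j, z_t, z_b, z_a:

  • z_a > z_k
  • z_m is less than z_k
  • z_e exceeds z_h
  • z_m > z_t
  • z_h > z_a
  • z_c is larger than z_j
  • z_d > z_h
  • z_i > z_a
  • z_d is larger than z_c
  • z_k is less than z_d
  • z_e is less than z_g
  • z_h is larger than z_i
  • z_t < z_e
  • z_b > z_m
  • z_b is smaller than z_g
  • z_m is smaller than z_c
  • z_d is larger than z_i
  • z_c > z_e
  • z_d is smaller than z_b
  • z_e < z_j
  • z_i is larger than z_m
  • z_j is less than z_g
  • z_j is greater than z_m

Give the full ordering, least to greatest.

z_t < z_m < z_k < z_a < z_i < z_h < z_e < z_j < z_c < z_d < z_b < z_g

Each adjacent pair is fixed by a given relation: z_t < z_m; z_m < z_k; z_k < z_a; z_a < z_i; z_i < z_h; z_h < z_e; z_e < z_j; z_j < z_c; z_c < z_d; z_d < z_b; z_b < z_g. Chaining them end to end gives the full order.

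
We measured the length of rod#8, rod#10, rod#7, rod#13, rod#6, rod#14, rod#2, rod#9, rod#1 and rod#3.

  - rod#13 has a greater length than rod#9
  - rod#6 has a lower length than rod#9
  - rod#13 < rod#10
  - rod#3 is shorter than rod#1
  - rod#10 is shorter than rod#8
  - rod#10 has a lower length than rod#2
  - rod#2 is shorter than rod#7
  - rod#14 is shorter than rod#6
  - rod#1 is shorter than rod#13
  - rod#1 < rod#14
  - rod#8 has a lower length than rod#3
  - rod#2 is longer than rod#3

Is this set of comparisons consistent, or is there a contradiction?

inconsistent

We have rod#3 < rod#1 stated directly, yet also rod#1 < rod#14 < rod#6 < rod#9 < rod#13 < rod#10 < rod#8 < rod#3 by chaining the others — so rod#1 < rod#3. Contradiction.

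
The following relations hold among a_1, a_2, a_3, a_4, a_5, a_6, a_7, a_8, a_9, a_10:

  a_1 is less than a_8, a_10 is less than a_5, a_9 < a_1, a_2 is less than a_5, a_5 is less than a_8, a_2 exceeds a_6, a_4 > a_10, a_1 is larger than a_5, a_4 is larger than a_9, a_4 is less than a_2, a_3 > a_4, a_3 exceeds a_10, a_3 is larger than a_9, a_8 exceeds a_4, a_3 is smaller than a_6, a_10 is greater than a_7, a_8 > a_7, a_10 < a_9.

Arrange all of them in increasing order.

Each adjacent pair is fixed by a given relation: a_7 < a_10; a_10 < a_9; a_9 < a_4; a_4 < a_3; a_3 < a_6; a_6 < a_2; a_2 < a_5; a_5 < a_1; a_1 < a_8. Chaining them end to end gives the full order.

a_7 < a_10 < a_9 < a_4 < a_3 < a_6 < a_2 < a_5 < a_1 < a_8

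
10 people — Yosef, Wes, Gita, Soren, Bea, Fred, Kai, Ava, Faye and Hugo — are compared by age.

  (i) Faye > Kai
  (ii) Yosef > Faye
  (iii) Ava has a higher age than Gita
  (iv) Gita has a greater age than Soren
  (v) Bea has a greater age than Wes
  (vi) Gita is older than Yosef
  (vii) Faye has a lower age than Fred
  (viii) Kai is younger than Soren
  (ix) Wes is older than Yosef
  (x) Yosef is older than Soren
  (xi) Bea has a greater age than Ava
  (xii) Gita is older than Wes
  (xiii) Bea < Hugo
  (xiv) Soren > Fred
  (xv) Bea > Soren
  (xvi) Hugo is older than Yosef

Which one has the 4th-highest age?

Chaining the given pairs: Kai < Faye < Fred < Soren < Yosef < Wes < Gita < Ava < Bea < Hugo.
Counting 4 from the largest end gives Gita.

Gita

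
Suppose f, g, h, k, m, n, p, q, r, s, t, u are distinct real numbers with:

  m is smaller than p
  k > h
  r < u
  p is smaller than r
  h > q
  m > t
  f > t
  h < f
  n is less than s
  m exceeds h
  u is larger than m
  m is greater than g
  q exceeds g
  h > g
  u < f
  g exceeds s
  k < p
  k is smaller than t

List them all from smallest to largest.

The consecutive links are each given: n < s; s < g; g < q; q < h; h < k; k < t; t < m; m < p; p < r; r < u; u < f.

n < s < g < q < h < k < t < m < p < r < u < f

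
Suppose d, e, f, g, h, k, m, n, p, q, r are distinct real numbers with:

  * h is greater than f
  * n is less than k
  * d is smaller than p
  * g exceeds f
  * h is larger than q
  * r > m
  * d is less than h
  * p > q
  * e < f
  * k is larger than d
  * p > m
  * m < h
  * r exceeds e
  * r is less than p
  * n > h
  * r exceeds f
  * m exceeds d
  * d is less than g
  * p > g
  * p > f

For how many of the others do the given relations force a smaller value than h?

The elements the relations force below h are q, e, d, m, f — no chain reaches any other.
That is 5.

5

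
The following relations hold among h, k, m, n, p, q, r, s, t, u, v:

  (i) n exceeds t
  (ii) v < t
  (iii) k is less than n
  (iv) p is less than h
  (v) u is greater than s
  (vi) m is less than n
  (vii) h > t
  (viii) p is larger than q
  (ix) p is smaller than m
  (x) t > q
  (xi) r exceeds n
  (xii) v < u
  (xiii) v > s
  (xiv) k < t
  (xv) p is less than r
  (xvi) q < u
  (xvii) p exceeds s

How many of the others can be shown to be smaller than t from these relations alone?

From t the given relations immediately reach q, v, k.
From those, s — 4 in total.
Nothing else is reachable below t; 4 in all.

4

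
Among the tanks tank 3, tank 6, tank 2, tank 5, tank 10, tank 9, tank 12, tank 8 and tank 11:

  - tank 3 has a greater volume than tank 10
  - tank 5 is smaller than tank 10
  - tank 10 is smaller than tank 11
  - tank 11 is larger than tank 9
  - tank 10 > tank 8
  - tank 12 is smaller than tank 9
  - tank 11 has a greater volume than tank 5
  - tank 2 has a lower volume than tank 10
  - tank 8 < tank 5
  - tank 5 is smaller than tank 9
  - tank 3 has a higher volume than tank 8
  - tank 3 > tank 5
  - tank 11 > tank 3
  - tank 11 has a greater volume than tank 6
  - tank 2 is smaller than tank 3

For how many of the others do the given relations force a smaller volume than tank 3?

The elements the relations force below tank 3 are tank 8, tank 5, tank 2, tank 10 — no chain reaches any other.
That is 4.

4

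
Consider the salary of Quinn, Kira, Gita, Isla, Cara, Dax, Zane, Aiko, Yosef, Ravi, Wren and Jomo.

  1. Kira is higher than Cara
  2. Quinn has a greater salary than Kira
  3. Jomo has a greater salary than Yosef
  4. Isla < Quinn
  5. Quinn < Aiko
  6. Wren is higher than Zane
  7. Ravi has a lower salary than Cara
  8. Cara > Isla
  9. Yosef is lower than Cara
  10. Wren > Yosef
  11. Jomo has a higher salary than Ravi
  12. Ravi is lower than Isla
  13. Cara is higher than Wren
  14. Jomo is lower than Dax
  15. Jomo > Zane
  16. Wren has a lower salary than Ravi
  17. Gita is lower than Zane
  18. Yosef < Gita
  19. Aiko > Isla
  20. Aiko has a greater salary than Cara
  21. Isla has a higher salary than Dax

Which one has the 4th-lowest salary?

Chaining the given pairs: Yosef < Gita < Zane < Wren < Ravi < Jomo < Dax < Isla < Cara < Kira < Quinn < Aiko.
Counting 4 from the smallest end gives Wren.

Wren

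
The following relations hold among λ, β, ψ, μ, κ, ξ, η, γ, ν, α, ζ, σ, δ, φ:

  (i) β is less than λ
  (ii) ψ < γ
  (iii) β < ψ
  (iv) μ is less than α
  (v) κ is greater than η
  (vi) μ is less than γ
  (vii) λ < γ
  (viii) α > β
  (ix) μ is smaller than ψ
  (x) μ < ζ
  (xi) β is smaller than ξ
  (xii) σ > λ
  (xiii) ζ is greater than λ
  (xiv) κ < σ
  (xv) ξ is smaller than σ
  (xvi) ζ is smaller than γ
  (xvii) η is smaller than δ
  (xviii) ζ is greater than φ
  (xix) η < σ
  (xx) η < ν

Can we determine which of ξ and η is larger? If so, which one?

undetermined

Following every chain through η: above η we get κ, δ, ν, σ.
ξ is not reached, and no chain runs the other way from ξ to η.
So the given relations leave the order of η and ξ undetermined.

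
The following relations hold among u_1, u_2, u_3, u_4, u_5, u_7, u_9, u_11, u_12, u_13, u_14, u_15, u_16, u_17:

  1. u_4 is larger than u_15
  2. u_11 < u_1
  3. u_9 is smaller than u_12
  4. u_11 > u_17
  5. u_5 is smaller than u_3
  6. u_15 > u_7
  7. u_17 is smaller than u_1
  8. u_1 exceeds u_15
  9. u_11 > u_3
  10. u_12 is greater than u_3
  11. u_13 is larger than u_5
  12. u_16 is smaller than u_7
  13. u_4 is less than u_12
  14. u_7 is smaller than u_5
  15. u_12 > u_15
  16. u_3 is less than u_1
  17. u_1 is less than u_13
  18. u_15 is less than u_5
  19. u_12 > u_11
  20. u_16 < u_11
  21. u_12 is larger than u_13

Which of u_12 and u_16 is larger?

u_12

u_16 < u_7 and u_7 < u_15 give u_16 < u_15.
With u_15 < u_5: u_16 < u_7 < u_15 < u_5.
With u_5 < u_3: u_16 < u_7 < u_15 < u_5 < u_3.
Then u_3 < u_11 extends the chain to u_11.
With u_11 < u_1: u_16 < u_7 < u_15 < u_5 < u_3 < u_11 < u_1.
Then u_1 < u_13 extends the chain to u_13.
With u_13 < u_12: u_16 < u_7 < u_15 < u_5 < u_3 < u_11 < u_1 < u_13 < u_12.
So u_16 < u_12; u_12 is the larger of the two.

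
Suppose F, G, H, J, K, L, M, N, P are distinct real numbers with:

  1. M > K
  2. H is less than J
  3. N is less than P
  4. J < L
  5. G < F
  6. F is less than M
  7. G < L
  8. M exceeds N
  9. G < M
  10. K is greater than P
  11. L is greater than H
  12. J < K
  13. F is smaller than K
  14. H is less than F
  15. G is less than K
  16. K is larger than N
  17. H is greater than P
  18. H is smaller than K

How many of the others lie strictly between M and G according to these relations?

2

Chaining upward from G reaches: F, L, K.
Chaining downward from M reaches: N, P, H, F, J, K.
Strictly between G and M are those in both lists: F, K — 2 elements.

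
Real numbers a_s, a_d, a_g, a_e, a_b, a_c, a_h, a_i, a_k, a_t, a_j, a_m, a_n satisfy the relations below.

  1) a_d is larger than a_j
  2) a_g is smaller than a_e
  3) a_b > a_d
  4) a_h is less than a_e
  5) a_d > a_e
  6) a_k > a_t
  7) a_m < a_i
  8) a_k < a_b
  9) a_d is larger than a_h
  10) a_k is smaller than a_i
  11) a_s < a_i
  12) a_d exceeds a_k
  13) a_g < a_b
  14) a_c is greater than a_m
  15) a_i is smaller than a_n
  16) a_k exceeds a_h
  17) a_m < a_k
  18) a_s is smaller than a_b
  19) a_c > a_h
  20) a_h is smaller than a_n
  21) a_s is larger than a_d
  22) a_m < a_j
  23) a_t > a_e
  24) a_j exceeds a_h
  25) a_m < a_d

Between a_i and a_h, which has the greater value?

Following the relations from a_h: a_h < a_e < a_t < a_k < a_d < a_s < a_i.
So a_h < a_i; a_i is the larger of the two.

a_i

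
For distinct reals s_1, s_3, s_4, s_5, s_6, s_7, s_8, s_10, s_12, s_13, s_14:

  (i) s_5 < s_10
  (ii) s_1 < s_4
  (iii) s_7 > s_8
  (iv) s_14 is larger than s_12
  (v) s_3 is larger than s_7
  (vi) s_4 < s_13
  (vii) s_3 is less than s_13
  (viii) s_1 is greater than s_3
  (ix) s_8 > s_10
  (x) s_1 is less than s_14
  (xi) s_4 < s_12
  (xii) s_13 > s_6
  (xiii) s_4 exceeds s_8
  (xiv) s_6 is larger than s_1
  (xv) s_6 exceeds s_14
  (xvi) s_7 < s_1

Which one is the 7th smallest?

s_4

The consecutive relations fix a unique order: s_5 < s_10 < s_8 < s_7 < s_3 < s_1 < s_4 < s_12 < s_14 < s_6 < s_13.
Counting 7 from the smallest end gives s_4.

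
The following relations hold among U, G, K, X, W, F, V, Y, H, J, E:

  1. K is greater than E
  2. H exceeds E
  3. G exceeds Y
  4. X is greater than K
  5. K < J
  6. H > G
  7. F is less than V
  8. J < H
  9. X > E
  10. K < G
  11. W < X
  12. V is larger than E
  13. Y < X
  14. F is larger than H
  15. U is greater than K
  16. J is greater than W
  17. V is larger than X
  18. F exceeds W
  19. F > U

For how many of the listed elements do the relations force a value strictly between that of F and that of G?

The relations place G below F. An element lies strictly between them when it is forced above G and also forced below F.
Above G: {H, V}. Below F: {E, K, Y, W, J, U, H}.
Intersection: {H} — 1.

1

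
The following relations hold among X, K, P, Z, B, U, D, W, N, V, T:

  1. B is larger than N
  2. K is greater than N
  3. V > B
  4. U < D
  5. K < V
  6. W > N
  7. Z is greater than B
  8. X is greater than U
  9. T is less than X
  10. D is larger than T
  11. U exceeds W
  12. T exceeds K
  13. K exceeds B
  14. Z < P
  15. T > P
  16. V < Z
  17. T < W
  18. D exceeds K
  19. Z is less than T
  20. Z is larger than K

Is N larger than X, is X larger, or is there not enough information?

X

N < B < K < V < Z < P < T < W < U < X, by transitivity through B, K, V, Z, P, T, W, U.
So X is larger.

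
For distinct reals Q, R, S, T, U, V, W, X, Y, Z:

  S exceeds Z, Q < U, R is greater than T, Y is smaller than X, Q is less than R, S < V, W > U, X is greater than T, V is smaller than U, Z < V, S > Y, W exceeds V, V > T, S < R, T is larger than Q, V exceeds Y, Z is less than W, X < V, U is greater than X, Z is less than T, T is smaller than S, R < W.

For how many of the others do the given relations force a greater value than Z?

Directly above Z: T, S, V, W.
One step further: X, R, U (7 so far).
Nothing else is reachable above Z; 7 in all.

7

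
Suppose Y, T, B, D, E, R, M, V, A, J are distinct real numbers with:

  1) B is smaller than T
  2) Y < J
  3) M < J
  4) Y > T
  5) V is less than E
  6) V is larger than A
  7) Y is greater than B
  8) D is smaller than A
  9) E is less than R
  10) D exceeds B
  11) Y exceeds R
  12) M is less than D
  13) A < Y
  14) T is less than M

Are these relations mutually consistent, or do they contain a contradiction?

consistent

The single ordering B < T < M < D < A < V < E < R < Y < J satisfies every listed relation, so no contradiction arises.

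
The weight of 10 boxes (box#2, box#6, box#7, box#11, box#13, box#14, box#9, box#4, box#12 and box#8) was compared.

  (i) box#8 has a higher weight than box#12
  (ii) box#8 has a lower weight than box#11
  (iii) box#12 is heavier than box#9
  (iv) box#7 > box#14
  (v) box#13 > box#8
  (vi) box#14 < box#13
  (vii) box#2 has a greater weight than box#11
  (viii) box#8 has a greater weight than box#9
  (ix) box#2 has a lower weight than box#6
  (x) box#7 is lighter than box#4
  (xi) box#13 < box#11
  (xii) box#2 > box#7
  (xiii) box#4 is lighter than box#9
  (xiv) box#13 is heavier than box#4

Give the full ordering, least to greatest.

box#14 < box#7 < box#4 < box#9 < box#12 < box#8 < box#13 < box#11 < box#2 < box#6

Nothing is placed below box#14, so it is least; from there box#14 < box#7; box#7 < box#4; box#4 < box#9; box#9 < box#12; box#12 < box#8; box#8 < box#13; box#13 < box#11; box#11 < box#2; box#2 < box#6, each given directly.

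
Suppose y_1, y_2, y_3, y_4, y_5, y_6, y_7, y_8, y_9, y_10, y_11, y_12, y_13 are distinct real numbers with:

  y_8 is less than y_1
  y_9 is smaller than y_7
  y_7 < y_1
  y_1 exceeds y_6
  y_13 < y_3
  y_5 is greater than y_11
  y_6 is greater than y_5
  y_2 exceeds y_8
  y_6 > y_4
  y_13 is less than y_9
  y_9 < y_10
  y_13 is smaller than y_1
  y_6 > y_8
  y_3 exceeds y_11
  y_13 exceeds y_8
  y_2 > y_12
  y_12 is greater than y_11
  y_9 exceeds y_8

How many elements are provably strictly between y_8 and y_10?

Chaining upward from y_8 reaches: y_13, y_3, y_9, y_7, y_6, y_2, y_1.
Chaining downward from y_10 reaches: y_13, y_9.
Strictly between y_8 and y_10 are those in both lists: y_13, y_9 — 2 elements.

2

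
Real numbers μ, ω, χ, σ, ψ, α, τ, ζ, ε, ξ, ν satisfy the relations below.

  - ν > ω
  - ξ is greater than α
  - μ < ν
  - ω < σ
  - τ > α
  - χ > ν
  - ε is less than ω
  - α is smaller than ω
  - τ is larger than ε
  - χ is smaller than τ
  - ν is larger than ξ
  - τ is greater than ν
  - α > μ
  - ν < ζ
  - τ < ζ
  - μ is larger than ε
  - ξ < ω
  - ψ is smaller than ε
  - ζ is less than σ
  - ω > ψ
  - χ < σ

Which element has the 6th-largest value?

The consecutive relations fix a unique order: ψ < ε < μ < α < ξ < ω < ν < χ < τ < ζ < σ.
Counting 6 from the largest end gives ω.

ω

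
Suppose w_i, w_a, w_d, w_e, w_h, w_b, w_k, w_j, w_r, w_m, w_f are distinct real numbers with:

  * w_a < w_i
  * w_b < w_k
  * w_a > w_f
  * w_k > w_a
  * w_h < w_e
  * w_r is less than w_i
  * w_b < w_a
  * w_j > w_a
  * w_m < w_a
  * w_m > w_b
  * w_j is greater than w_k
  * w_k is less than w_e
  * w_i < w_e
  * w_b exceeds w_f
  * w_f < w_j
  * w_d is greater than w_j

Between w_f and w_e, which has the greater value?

w_e

w_f < w_b < w_m < w_a < w_k < w_e, by transitivity through w_b, w_m, w_a, w_k.
So w_f < w_e; w_e is the larger of the two.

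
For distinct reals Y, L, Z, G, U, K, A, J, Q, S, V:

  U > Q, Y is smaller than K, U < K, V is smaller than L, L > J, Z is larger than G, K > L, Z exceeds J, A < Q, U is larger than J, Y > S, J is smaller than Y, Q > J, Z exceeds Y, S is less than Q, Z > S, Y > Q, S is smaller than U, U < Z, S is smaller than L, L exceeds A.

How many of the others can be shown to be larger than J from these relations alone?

Directly above J: Q, U, Y, Z, L.
One step further: K (6 so far).
Nothing else is reachable above J; 6 in all.

6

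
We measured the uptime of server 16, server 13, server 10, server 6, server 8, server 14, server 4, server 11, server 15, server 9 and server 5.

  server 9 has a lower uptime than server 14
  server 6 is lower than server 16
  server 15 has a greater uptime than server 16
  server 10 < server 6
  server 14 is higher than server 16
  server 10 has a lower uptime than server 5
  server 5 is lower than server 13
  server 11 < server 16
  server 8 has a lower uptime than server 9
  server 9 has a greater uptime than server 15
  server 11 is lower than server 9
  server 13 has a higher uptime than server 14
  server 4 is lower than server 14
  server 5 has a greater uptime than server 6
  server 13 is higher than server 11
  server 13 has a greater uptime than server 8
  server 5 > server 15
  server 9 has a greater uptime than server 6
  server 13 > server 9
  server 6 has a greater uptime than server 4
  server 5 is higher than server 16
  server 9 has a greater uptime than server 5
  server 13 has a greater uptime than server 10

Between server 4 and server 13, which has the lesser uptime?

server 4

Following the relations from server 4: server 4 < server 6 < server 16 < server 15 < server 5 < server 9 < server 14 < server 13.
So server 4 < server 13; server 4 is the lower of the two.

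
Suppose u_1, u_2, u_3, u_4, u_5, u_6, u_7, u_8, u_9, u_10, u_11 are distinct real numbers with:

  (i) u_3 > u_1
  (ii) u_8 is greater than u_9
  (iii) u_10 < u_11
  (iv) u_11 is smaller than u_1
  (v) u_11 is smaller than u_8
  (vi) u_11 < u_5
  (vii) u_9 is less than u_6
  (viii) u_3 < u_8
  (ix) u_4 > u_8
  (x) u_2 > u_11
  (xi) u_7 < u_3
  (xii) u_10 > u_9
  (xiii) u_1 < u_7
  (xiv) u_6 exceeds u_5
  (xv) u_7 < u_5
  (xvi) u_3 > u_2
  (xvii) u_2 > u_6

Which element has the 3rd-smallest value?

u_11

Piecing the relations together gives one ordering: u_9 < u_10 < u_11 < u_1 < u_7 < u_5 < u_6 < u_2 < u_3 < u_8 < u_4.
Counting 3 from the smallest end gives u_11.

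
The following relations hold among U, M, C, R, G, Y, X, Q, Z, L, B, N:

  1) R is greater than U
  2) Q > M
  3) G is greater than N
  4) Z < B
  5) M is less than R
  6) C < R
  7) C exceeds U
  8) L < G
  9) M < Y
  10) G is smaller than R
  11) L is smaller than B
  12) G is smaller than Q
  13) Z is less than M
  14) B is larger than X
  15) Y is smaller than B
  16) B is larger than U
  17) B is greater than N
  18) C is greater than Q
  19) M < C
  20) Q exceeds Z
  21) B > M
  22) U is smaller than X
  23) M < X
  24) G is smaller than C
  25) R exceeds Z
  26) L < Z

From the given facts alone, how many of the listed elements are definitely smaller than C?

Directly below C: U, M, G, Q.
One step further: L, N, Z (7 so far).
No other element is forced below C by the given relations, so the count is 7.

7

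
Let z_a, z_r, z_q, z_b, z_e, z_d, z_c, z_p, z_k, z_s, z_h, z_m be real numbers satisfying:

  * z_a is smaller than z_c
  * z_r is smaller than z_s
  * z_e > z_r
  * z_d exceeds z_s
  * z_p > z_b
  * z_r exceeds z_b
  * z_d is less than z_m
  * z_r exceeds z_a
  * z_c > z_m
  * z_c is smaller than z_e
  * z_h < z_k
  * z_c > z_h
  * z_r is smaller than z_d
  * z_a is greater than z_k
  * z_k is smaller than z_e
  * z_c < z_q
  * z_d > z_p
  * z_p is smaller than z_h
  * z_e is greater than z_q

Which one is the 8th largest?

Piecing the relations together gives one ordering: z_b < z_p < z_h < z_k < z_a < z_r < z_s < z_d < z_m < z_c < z_q < z_e.
The 8th largest is z_a.

z_a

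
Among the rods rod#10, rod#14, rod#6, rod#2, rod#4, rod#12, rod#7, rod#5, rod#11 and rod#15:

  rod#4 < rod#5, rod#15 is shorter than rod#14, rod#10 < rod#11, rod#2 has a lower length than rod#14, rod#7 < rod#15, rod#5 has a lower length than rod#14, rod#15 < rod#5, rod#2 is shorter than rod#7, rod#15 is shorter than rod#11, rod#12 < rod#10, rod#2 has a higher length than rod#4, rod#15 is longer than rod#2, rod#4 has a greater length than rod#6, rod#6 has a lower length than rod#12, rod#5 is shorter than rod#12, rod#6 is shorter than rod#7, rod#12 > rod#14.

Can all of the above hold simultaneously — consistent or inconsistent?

consistent

Every relation is compatible with rod#6 < rod#4 < rod#2 < rod#7 < rod#15 < rod#5 < rod#14 < rod#12 < rod#10 < rod#11; the set is consistent.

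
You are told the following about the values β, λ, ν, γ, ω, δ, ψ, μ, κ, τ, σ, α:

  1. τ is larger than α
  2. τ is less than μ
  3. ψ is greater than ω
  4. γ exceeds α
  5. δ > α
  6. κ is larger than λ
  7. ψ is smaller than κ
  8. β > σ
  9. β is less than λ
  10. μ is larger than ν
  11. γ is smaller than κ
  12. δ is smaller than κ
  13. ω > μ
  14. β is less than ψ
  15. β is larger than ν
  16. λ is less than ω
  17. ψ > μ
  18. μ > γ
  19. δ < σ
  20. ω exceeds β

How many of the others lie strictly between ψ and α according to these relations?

8

Chaining upward from α reaches: γ, δ, σ, τ, β, μ, λ, ω, κ.
Chaining downward from ψ reaches: γ, ν, δ, σ, τ, β, μ, λ, ω.
Strictly between α and ψ are those in both lists: γ, δ, σ, τ, β, μ, λ, ω — 8 elements.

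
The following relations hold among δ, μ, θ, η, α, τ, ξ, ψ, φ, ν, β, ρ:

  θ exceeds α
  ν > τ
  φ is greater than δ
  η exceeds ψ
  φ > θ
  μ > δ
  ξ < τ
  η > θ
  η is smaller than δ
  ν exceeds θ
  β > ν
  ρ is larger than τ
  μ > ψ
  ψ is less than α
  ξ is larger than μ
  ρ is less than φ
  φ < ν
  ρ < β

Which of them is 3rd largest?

Chaining the given pairs: ψ < α < θ < η < δ < μ < ξ < τ < ρ < φ < ν < β.
The 3rd largest is φ.

φ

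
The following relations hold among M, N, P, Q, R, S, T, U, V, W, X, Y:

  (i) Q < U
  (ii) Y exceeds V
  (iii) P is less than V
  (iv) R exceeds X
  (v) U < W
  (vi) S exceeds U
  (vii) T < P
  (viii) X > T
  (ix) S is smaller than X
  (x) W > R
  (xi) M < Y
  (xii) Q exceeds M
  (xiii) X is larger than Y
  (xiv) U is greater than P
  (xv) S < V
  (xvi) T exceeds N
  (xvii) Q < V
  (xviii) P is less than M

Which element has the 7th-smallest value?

S

The consecutive relations fix a unique order: N < T < P < M < Q < U < S < V < Y < X < R < W.
Counting 7 from the smallest end gives S.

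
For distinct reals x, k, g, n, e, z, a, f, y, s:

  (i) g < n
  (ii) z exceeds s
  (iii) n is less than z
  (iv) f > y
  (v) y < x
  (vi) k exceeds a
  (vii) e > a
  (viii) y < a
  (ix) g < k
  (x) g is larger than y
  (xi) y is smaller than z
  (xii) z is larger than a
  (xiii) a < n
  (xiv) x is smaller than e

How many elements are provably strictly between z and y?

Chaining upward from y reaches: g, x, a, n, f, e, k.
Chaining downward from z reaches: g, a, s, n.
Strictly between y and z are those in both lists: g, a, n — 3 elements.

3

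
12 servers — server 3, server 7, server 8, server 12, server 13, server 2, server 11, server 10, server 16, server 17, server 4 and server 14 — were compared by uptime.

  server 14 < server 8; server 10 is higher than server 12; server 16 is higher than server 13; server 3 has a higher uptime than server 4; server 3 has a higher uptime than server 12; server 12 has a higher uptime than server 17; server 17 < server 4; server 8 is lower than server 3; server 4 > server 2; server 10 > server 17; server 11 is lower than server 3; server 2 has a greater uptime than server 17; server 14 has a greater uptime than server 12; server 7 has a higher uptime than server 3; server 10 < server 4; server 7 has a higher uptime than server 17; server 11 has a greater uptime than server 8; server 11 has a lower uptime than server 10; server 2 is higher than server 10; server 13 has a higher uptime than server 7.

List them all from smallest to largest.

server 17 < server 12 < server 14 < server 8 < server 11 < server 10 < server 2 < server 4 < server 3 < server 7 < server 13 < server 16

Each adjacent pair is fixed by a given relation: server 17 < server 12; server 12 < server 14; server 14 < server 8; server 8 < server 11; server 11 < server 10; server 10 < server 2; server 2 < server 4; server 4 < server 3; server 3 < server 7; server 7 < server 13; server 13 < server 16. Chaining them end to end gives the full order.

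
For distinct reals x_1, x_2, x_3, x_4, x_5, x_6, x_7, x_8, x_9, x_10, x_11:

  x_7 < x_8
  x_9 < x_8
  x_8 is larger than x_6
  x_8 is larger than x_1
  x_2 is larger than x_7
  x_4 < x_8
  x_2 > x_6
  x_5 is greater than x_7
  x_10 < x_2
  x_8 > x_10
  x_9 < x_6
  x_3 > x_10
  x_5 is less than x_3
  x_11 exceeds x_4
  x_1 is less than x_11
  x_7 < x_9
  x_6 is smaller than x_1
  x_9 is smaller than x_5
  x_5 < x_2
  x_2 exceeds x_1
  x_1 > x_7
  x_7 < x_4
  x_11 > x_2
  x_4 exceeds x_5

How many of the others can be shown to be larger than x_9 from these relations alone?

The elements the relations force above x_9 are x_5, x_6, x_4, x_3, x_1, x_2, x_11, x_8 — no chain reaches any other.
That is 8.

8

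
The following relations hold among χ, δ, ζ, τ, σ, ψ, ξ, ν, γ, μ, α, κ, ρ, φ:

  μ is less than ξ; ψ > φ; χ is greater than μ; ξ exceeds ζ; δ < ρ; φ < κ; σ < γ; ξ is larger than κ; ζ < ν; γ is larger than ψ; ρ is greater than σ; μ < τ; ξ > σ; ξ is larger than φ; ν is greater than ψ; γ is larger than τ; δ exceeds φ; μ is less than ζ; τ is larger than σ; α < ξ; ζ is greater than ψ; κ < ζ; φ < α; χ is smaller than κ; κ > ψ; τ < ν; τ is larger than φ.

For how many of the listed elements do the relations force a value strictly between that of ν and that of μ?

The relations place μ below ν. An element lies strictly between them when it is forced above μ and also forced below ν.
Above μ: {χ, κ, τ, ζ, γ, ξ}. Below ν: {σ, φ, ψ, χ, κ, τ, ζ}.
Intersection: {χ, κ, τ, ζ} — 4.

4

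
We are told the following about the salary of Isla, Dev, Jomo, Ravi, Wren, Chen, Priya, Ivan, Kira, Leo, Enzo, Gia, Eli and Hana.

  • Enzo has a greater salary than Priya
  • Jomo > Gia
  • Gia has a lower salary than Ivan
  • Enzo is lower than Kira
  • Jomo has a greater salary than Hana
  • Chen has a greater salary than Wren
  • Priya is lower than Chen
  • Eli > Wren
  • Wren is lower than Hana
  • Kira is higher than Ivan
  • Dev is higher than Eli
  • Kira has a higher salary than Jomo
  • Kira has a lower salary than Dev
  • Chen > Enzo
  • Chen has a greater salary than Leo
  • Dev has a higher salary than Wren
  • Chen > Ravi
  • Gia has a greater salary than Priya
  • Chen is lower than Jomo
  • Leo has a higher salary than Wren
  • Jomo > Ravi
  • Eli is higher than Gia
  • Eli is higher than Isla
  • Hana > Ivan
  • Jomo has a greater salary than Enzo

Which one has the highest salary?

Chaining downward from Dev: directly below it, Wren, Eli, Kira; then Gia, Isla, Ivan, Enzo, Jomo; then Ravi, Priya, Chen, Hana; then Leo.
That covers every other element, and nothing is given above Dev, so Dev is the highest salary.

Dev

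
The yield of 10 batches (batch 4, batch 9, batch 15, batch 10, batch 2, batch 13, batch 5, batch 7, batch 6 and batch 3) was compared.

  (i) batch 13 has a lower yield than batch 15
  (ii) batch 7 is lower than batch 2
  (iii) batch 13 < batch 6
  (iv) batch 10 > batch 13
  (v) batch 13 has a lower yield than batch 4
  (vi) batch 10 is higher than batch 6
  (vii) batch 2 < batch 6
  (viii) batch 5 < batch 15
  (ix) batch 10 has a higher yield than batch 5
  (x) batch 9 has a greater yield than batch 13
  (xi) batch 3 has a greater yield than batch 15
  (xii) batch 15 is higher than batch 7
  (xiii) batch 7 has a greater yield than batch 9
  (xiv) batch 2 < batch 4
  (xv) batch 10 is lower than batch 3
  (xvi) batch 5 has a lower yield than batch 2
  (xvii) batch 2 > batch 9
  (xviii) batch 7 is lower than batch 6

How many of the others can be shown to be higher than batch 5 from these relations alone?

6

The elements the relations force above batch 5 are batch 2, batch 6, batch 15, batch 10, batch 3, batch 4 — no chain reaches any other.
That is 6.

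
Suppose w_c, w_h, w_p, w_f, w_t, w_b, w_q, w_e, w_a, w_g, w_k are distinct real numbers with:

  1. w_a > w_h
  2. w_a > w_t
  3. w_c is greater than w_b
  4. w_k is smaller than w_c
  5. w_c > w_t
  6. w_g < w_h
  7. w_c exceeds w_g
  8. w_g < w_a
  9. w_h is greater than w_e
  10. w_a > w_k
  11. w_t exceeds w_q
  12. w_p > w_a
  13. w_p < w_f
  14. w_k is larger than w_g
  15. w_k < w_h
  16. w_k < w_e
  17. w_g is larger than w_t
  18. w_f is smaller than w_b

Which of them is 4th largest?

w_p

Piecing the relations together gives one ordering: w_q < w_t < w_g < w_k < w_e < w_h < w_a < w_p < w_f < w_b < w_c.
The 4th largest is w_p.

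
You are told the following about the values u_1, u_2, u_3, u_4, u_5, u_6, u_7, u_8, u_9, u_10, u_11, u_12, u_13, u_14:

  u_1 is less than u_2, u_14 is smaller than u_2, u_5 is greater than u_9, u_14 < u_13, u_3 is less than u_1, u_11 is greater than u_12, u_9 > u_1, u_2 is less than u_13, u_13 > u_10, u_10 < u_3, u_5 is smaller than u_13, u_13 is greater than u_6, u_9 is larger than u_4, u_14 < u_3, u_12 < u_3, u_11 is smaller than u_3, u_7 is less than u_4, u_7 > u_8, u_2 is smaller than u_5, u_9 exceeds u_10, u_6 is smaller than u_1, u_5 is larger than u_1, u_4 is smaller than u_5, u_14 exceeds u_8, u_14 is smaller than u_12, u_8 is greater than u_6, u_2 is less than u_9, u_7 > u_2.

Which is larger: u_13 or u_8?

u_13

Chaining the given relations: u_8 < u_14 < u_12 < u_11 < u_3 < u_1 < u_2 < u_7 < u_4 < u_9 < u_5 < u_13.
So u_8 < u_13; u_13 is the larger of the two.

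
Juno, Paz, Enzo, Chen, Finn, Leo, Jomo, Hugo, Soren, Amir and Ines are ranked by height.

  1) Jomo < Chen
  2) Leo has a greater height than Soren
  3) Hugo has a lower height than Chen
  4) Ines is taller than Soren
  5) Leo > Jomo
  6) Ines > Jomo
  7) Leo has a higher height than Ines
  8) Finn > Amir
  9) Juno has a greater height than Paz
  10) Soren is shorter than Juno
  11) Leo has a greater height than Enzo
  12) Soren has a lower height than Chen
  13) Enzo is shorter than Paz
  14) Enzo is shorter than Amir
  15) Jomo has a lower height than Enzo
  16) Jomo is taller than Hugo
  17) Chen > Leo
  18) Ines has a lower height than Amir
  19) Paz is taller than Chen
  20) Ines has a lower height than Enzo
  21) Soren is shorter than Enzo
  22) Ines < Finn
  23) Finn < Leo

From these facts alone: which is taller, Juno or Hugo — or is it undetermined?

Juno

Hugo < Jomo and Jomo < Ines give Hugo < Ines.
Then Ines < Enzo extends the chain to Enzo.
With Enzo < Amir: Hugo < Jomo < Ines < Enzo < Amir.
Then Amir < Finn extends the chain to Finn.
Then Finn < Leo extends the chain to Leo.
With Leo < Chen: Hugo < Jomo < Ines < Enzo < Amir < Finn < Leo < Chen.
With Chen < Paz: Hugo < Jomo < Ines < Enzo < Amir < Finn < Leo < Chen < Paz.
Then Paz < Juno extends the chain to Juno.
So Juno is taller.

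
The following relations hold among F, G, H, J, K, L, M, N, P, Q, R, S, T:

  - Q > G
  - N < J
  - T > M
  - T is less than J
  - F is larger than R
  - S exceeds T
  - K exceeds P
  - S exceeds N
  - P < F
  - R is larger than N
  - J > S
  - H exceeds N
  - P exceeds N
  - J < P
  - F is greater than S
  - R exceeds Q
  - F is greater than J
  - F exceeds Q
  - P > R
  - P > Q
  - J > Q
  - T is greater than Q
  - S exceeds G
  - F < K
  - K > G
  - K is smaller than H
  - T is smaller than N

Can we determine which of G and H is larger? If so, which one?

G < Q and Q < T give G < T.
Then T < N extends the chain to N.
With N < S: G < Q < T < N < S.
With S < J: G < Q < T < N < S < J.
With J < P: G < Q < T < N < S < J < P.
Then P < F extends the chain to F.
Then F < K extends the chain to K.
Then K < H extends the chain to H.
So H is larger.

H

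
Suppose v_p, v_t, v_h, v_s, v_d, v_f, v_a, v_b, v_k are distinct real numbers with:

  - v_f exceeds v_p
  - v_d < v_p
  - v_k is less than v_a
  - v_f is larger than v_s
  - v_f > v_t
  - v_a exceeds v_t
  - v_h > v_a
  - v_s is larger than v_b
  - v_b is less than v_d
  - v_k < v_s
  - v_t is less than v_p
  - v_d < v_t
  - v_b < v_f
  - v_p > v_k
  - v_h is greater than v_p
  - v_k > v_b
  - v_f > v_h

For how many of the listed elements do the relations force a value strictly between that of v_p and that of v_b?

3

The relations place v_b below v_p. An element lies strictly between them when it is forced above v_b and also forced below v_p.
Above v_b: {v_d, v_k, v_t, v_a, v_s, v_h, v_f}. Below v_p: {v_d, v_k, v_t}.
Intersection: {v_d, v_k, v_t} — 3.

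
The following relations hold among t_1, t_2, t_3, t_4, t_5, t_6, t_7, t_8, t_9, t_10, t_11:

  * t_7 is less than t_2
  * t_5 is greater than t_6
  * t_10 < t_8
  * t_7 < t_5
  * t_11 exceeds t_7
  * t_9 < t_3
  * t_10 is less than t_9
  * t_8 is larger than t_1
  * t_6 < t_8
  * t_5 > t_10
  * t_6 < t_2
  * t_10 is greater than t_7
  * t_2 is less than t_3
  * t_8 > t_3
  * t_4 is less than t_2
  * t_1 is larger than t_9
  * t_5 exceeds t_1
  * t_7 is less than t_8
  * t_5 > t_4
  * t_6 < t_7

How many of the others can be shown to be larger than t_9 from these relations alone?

4

From t_9 the given relations immediately reach t_1, t_3.
From those, t_8, t_5 — 4 in total.
Nothing else is reachable above t_9; 4 in all.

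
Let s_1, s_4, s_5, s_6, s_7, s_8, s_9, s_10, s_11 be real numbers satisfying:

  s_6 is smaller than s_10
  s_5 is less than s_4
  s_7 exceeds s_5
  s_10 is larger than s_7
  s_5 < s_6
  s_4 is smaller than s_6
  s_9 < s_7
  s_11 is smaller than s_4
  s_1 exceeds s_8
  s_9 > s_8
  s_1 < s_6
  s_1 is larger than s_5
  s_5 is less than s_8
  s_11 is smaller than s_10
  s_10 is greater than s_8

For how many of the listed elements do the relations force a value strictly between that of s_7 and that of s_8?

Chaining upward from s_8 reaches: s_1, s_9, s_6, s_10.
Chaining downward from s_7 reaches: s_5, s_9.
Strictly between s_8 and s_7 are those in both lists: s_9 — 1 element.

1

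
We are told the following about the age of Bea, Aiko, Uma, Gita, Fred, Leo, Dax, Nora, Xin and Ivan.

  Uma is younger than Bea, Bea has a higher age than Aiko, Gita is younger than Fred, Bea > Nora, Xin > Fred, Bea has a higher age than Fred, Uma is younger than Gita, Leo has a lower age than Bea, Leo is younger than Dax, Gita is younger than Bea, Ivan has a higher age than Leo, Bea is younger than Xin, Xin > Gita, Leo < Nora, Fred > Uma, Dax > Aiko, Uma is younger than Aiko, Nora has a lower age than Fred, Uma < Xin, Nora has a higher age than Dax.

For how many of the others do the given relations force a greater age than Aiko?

5

From Aiko the given relations immediately reach Dax, Bea.
From those, Nora, Xin — 4 in total.
From those, Fred — 5 in total.
Nothing else is reachable above Aiko; 5 in all.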